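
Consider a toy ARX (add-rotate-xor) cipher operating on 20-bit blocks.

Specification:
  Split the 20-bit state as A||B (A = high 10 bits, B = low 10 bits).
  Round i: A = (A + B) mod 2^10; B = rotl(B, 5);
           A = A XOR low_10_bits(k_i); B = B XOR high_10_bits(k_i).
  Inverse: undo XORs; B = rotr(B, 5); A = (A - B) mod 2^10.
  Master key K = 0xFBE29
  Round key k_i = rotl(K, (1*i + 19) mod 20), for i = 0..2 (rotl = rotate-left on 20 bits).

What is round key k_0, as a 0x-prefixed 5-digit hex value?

K = 0xFBE29
k_0 = rotl(K, (1*0+19) mod 20) = rotl(K, 19) = 0xFDF14

0xFDF14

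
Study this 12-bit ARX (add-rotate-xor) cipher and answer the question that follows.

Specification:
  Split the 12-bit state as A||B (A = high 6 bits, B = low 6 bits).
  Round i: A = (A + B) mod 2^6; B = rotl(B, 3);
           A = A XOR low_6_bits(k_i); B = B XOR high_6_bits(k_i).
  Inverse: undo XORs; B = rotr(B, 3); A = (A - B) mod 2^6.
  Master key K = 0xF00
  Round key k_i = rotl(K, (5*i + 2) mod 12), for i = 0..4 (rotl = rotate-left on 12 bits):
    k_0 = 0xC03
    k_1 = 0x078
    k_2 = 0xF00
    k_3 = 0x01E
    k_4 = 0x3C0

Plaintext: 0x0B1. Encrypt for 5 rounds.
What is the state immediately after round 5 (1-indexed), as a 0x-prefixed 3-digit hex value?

s_0 = plaintext = 0x0B1
s_1 = Round(s_0, k_0) = 0xC3E
s_2 = Round(s_1, k_1) = 0x5B6
s_3 = Round(s_2, k_2) = 0x30A
s_4 = Round(s_3, k_3) = 0x211
s_5 = Round(s_4, k_4) = 0x645

0x645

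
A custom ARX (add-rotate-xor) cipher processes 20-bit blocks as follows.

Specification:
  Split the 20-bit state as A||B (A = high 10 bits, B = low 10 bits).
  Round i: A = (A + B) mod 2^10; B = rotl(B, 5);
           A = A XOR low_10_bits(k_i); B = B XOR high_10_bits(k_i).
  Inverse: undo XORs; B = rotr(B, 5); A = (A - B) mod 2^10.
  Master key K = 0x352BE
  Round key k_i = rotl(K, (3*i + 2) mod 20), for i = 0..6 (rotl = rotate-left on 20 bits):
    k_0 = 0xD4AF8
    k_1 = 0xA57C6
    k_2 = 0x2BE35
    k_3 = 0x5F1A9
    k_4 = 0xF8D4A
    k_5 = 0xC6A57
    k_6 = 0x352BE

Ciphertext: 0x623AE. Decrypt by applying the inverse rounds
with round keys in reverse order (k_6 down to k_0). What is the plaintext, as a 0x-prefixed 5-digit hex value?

0xA6868

s_0 = ciphertext = 0x623AE
s_1 = InvRound(s_0, k_6) = 0xF6F5B
s_2 = InvRound(s_1, k_5) = 0x5A822
s_3 = InvRound(s_2, k_4) = 0xF883E
s_4 = InvRound(s_3, k_3) = 0x8044A
s_5 = InvRound(s_4, k_2) = 0xE34A7
s_6 = InvRound(s_5, k_1) = 0x7EA51
s_7 = InvRound(s_6, k_0) = 0xA6868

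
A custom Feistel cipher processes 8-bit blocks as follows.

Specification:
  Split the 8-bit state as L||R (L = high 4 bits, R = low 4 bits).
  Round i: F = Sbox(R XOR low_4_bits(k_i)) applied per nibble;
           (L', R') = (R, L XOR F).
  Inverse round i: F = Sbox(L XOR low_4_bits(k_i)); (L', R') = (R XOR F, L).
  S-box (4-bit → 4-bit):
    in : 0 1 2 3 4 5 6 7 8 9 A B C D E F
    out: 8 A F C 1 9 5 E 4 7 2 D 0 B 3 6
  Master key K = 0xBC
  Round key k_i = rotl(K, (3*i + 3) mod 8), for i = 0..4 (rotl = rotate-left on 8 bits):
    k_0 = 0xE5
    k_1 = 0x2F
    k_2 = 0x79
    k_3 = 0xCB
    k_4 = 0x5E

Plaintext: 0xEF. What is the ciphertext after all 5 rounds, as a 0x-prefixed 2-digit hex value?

s_0 = plaintext = 0xEF
s_1 = Round(s_0, k_0) = 0xFC
s_2 = Round(s_1, k_1) = 0xC3
s_3 = Round(s_2, k_2) = 0x3E
s_4 = Round(s_3, k_3) = 0xEA
s_5 = Round(s_4, k_4) = 0xAF

0xAF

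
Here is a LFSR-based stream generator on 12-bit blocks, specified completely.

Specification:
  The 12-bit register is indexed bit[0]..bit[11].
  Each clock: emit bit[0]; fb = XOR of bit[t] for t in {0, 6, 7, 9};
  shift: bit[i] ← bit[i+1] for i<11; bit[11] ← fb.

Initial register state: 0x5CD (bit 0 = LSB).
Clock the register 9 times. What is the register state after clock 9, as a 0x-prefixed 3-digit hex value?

reg_0 = 0x5CD
clock 1: out=1, reg = 0xAE6
clock 2: out=0, reg = 0xD73
clock 3: out=1, reg = 0x6B9
clock 4: out=1, reg = 0xB5C
clock 5: out=0, reg = 0x5AE
clock 6: out=0, reg = 0xAD7
clock 7: out=1, reg = 0x56B
clock 8: out=1, reg = 0x2B5
clock 9: out=1, reg = 0x95A

0x95A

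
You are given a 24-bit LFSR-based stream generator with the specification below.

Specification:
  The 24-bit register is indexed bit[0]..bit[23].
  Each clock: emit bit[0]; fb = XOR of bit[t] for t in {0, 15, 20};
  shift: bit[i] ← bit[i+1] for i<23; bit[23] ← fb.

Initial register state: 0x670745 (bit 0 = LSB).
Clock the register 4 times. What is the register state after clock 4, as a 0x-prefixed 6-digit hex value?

reg_0 = 0x670745
clock 1: out=1, reg = 0xB383A2
clock 2: out=0, reg = 0x59C1D1
clock 3: out=1, reg = 0xACE0E8
clock 4: out=0, reg = 0xD67074

0xD67074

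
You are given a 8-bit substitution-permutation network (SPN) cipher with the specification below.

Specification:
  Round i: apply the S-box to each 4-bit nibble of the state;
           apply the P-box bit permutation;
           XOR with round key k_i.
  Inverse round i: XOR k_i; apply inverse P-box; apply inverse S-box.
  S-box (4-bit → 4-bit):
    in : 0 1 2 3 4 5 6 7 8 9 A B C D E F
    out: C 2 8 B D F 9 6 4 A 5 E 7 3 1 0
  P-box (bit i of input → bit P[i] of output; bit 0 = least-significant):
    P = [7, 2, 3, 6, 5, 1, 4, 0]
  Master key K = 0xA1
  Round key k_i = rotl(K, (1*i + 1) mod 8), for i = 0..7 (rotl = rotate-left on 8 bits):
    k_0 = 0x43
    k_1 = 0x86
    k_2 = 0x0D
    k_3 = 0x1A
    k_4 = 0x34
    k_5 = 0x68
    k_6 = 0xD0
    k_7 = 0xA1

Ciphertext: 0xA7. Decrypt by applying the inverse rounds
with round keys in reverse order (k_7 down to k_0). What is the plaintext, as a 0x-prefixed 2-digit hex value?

0xC8

s_0 = ciphertext = 0xA7
s_1 = InvRound(s_0, k_7) = 0x11
s_2 = InvRound(s_1, k_6) = 0x26
s_3 = InvRound(s_2, k_5) = 0x1B
s_4 = InvRound(s_3, k_4) = 0x37
s_5 = InvRound(s_4, k_3) = 0x67
s_6 = InvRound(s_5, k_2) = 0xD0
s_7 = InvRound(s_6, k_1) = 0x79
s_8 = InvRound(s_7, k_0) = 0xC8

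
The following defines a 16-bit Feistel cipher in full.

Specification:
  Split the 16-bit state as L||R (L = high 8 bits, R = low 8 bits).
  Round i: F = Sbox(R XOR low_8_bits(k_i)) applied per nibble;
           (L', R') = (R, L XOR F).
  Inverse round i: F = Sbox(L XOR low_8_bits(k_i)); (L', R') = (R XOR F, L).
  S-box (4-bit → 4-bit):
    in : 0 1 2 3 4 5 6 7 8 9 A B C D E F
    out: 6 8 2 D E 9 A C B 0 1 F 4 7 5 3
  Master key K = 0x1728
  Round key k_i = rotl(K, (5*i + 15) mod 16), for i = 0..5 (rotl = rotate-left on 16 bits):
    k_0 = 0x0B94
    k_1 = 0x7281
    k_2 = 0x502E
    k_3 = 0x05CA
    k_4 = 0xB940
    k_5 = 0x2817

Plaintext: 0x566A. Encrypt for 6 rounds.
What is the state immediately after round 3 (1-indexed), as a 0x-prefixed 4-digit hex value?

0x38E9

s_0 = plaintext = 0x566A
s_1 = Round(s_0, k_0) = 0x6A63
s_2 = Round(s_1, k_1) = 0x6338
s_3 = Round(s_2, k_2) = 0x38E9
s_4 = Round(s_3, k_3) = 0xE915
s_5 = Round(s_4, k_4) = 0x1570
s_6 = Round(s_5, k_5) = 0x70B9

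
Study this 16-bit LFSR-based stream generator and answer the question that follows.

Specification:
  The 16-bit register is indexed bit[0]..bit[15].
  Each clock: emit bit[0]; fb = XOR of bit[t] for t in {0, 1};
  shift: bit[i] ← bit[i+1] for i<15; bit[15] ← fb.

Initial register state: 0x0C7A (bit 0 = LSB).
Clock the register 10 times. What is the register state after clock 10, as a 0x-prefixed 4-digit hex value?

reg_0 = 0x0C7A
clock 1: out=0, reg = 0x863D
clock 2: out=1, reg = 0xC31E
clock 3: out=0, reg = 0xE18F
clock 4: out=1, reg = 0x70C7
clock 5: out=1, reg = 0x3863
clock 6: out=1, reg = 0x1C31
clock 7: out=1, reg = 0x8E18
clock 8: out=0, reg = 0x470C
clock 9: out=0, reg = 0x2386
clock 10: out=0, reg = 0x91C3

0x91C3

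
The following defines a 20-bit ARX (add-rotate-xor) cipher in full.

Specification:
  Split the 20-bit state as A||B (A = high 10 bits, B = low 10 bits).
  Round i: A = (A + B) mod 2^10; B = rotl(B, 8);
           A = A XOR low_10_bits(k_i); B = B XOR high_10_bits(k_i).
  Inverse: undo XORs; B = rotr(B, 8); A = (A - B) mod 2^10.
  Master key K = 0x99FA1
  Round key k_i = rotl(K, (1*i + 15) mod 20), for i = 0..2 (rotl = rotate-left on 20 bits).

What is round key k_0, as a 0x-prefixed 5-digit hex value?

0x0CCFD

K = 0x99FA1
k_0 = rotl(K, (1*0+15) mod 20) = rotl(K, 15) = 0x0CCFD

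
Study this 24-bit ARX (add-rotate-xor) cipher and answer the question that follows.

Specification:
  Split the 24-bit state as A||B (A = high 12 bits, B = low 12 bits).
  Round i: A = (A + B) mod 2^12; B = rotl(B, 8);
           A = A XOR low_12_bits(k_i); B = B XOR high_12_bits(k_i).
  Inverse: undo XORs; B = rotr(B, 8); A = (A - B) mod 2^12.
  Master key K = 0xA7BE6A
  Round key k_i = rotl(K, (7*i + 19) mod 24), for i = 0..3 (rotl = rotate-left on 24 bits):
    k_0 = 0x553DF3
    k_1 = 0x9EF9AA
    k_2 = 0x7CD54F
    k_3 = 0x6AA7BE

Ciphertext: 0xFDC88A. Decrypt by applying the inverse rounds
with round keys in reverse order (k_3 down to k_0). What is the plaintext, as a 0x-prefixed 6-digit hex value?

0xCECF68

s_0 = ciphertext = 0xFDC88A
s_1 = InvRound(s_0, k_3) = 0x65420E
s_2 = InvRound(s_1, k_2) = 0x6E6C35
s_3 = InvRound(s_2, k_1) = 0x1A7DA5
s_4 = InvRound(s_3, k_0) = 0xCECF68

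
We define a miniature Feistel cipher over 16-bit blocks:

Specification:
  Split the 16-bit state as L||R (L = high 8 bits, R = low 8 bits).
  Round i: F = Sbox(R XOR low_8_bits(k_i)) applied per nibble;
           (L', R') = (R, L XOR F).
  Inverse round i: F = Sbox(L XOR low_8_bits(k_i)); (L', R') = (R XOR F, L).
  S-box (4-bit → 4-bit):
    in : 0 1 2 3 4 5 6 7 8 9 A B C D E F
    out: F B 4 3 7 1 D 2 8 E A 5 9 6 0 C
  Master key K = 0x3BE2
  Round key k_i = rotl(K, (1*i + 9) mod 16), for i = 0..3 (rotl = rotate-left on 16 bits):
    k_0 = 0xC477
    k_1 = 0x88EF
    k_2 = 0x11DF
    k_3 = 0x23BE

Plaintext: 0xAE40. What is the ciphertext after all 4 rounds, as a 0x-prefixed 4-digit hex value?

s_0 = plaintext = 0xAE40
s_1 = Round(s_0, k_0) = 0x409C
s_2 = Round(s_1, k_1) = 0x9C63
s_3 = Round(s_2, k_2) = 0x63C5
s_4 = Round(s_3, k_3) = 0xC546

0xC546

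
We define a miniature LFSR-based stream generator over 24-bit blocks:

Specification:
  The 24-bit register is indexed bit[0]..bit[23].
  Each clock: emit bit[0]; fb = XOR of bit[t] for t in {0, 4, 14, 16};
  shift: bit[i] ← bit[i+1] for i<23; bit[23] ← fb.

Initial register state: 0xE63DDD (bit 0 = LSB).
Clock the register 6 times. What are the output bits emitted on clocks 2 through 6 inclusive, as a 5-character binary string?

01110

reg_0 = 0xE63DDD
clock 1: out=1, reg = 0x731EEE
clock 2: out=0, reg = 0xB98F77
clock 3: out=1, reg = 0xDCC7BB
clock 4: out=1, reg = 0xEE63DD
clock 5: out=1, reg = 0xF731EE
clock 6: out=0, reg = 0xFB98F7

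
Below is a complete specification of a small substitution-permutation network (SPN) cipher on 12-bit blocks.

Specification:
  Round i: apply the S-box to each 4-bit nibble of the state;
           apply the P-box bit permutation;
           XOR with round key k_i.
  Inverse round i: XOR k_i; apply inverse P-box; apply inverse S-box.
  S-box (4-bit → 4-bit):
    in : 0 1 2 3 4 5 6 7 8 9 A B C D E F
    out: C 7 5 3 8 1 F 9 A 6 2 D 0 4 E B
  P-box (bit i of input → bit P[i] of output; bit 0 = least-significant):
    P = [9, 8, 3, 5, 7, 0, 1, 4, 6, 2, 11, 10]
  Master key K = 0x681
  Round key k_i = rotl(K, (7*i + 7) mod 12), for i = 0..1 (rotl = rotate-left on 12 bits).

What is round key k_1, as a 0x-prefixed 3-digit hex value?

K = 0x681
k_0 = rotl(K, (7*0+7) mod 12) = rotl(K, 7) = 0x0B4
k_1 = rotl(K, (7*1+7) mod 12) = rotl(K, 2) = 0xA05

0xA05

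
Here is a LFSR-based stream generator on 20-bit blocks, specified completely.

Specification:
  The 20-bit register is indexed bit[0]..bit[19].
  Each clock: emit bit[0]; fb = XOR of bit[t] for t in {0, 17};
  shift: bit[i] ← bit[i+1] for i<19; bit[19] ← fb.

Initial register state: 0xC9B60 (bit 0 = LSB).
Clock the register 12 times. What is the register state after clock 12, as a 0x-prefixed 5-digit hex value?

reg_0 = 0xC9B60
clock 1: out=0, reg = 0x64DB0
clock 2: out=0, reg = 0xB26D8
clock 3: out=0, reg = 0xD936C
clock 4: out=0, reg = 0x6C9B6
clock 5: out=0, reg = 0xB64DB
clock 6: out=1, reg = 0x5B26D
clock 7: out=1, reg = 0xAD936
clock 8: out=0, reg = 0xD6C9B
clock 9: out=1, reg = 0xEB64D
clock 10: out=1, reg = 0x75B26
clock 11: out=0, reg = 0xBAD93
clock 12: out=1, reg = 0x5D6C9

0x5D6C9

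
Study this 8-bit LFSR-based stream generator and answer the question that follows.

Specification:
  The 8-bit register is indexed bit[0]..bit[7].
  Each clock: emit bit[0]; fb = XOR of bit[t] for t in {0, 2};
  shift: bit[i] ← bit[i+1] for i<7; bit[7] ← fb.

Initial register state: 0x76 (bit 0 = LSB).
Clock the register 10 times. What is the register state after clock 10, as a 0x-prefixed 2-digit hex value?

reg_0 = 0x76
clock 1: out=0, reg = 0xBB
clock 2: out=1, reg = 0xDD
clock 3: out=1, reg = 0x6E
clock 4: out=0, reg = 0xB7
clock 5: out=1, reg = 0x5B
clock 6: out=1, reg = 0xAD
clock 7: out=1, reg = 0x56
clock 8: out=0, reg = 0xAB
clock 9: out=1, reg = 0xD5
clock 10: out=1, reg = 0x6A

0x6A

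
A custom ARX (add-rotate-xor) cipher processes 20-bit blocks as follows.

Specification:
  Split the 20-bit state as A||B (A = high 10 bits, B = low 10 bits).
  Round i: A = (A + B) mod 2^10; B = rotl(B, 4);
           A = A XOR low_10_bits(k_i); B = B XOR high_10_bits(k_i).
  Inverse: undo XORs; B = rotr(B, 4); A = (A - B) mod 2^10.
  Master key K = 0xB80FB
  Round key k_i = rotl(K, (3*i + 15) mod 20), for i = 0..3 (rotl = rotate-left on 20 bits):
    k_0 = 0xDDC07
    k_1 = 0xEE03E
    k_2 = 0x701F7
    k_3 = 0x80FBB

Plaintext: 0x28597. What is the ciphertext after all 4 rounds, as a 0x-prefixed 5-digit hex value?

s_0 = plaintext = 0x28597
s_1 = Round(s_0, k_0) = 0x8FE01
s_2 = Round(s_1, k_1) = 0x1FBA0
s_3 = Round(s_2, k_2) = 0x7A7CE
s_4 = Round(s_3, k_3) = 0x832EC

0x832EC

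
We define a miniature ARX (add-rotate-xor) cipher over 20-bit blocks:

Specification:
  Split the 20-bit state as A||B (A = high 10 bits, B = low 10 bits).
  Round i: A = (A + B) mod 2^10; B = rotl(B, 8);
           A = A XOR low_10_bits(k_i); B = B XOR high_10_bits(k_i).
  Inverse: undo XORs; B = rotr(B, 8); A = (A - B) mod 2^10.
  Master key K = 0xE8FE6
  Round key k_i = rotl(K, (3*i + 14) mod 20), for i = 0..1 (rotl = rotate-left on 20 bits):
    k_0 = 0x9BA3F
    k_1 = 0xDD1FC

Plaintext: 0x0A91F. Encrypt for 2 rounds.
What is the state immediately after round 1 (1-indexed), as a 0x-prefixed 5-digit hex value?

s_0 = plaintext = 0x0A91F
s_1 = Round(s_0, k_0) = 0xDD929
s_2 = Round(s_1, k_1) = 0x58E3E

0xDD929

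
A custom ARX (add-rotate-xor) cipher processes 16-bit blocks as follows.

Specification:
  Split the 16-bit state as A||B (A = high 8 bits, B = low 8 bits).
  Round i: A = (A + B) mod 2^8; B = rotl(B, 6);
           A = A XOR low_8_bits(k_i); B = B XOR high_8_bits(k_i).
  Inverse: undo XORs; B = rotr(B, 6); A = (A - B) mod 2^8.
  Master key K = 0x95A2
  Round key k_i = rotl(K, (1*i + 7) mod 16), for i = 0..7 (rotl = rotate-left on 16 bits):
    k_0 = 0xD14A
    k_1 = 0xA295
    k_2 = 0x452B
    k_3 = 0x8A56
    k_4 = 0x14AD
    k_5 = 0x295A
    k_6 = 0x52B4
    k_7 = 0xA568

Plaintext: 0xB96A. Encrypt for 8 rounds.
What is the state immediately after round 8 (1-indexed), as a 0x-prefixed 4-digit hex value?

s_0 = plaintext = 0xB96A
s_1 = Round(s_0, k_0) = 0x694B
s_2 = Round(s_1, k_1) = 0x2170
s_3 = Round(s_2, k_2) = 0xBA59
s_4 = Round(s_3, k_3) = 0x45DC
s_5 = Round(s_4, k_4) = 0x8C23
s_6 = Round(s_5, k_5) = 0xF5E1
s_7 = Round(s_6, k_6) = 0x622A
s_8 = Round(s_7, k_7) = 0xE42F

0xE42F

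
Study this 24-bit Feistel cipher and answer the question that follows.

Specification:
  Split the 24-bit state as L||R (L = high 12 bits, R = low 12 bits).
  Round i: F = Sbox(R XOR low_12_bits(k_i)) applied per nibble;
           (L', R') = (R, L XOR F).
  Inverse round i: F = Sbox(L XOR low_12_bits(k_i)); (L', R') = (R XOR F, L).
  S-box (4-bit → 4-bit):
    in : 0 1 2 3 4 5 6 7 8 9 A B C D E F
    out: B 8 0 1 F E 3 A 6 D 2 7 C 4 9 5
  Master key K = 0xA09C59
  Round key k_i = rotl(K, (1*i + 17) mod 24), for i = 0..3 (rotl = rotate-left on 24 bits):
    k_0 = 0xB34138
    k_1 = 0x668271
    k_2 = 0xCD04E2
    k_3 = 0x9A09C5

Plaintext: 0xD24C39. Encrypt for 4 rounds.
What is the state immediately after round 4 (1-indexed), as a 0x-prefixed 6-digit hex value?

s_0 = plaintext = 0xD24C39
s_1 = Round(s_0, k_0) = 0xC3999C
s_2 = Round(s_1, k_1) = 0x99CBAD
s_3 = Round(s_2, k_2) = 0xBADC69
s_4 = Round(s_3, k_3) = 0xC69581

0xC69581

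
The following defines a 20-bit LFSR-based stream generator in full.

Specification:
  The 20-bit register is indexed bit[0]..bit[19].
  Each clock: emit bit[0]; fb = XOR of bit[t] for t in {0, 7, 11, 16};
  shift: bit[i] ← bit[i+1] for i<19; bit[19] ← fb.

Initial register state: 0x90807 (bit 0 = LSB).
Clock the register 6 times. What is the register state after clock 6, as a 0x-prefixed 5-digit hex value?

0x3E420

reg_0 = 0x90807
clock 1: out=1, reg = 0xC8403
clock 2: out=1, reg = 0xE4201
clock 3: out=1, reg = 0xF2100
clock 4: out=0, reg = 0xF9080
clock 5: out=0, reg = 0x7C840
clock 6: out=0, reg = 0x3E420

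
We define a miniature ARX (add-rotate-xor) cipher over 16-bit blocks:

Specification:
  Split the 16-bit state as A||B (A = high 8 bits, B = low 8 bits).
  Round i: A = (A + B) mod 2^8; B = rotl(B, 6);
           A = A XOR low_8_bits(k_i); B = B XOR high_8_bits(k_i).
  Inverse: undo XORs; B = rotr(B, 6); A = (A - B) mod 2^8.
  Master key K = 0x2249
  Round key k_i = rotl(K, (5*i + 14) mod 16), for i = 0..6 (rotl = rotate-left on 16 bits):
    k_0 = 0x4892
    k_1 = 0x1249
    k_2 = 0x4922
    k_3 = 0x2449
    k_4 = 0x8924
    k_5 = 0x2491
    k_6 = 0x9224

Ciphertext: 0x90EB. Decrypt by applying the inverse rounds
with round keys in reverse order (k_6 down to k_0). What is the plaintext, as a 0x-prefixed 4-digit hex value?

s_0 = ciphertext = 0x90EB
s_1 = InvRound(s_0, k_6) = 0xCFE5
s_2 = InvRound(s_1, k_5) = 0x5707
s_3 = InvRound(s_2, k_4) = 0x393A
s_4 = InvRound(s_3, k_3) = 0xF878
s_5 = InvRound(s_4, k_2) = 0x16C4
s_6 = InvRound(s_5, k_1) = 0x045B
s_7 = InvRound(s_6, k_0) = 0x4A4C

0x4A4C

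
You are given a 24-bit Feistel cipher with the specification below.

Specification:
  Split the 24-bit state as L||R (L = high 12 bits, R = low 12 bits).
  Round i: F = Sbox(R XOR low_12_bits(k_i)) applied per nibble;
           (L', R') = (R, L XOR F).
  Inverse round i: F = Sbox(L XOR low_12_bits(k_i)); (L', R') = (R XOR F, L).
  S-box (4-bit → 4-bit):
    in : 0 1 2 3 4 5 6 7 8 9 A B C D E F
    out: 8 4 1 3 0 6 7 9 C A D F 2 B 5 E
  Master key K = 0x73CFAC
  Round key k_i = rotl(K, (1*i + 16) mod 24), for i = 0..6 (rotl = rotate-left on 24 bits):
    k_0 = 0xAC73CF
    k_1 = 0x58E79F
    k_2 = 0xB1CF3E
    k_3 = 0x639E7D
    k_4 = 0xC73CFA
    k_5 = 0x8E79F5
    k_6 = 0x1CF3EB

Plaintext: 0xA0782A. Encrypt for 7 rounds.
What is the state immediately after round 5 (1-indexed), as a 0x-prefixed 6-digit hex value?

0xB43B9F

s_0 = plaintext = 0xA0782A
s_1 = Round(s_0, k_0) = 0x82A551
s_2 = Round(s_1, k_1) = 0x55190F
s_3 = Round(s_2, k_2) = 0x90F265
s_4 = Round(s_3, k_3) = 0x265B43
s_5 = Round(s_4, k_4) = 0xB43B9F
s_6 = Round(s_5, k_5) = 0xB9FA3E
s_7 = Round(s_6, k_6) = 0xA3E129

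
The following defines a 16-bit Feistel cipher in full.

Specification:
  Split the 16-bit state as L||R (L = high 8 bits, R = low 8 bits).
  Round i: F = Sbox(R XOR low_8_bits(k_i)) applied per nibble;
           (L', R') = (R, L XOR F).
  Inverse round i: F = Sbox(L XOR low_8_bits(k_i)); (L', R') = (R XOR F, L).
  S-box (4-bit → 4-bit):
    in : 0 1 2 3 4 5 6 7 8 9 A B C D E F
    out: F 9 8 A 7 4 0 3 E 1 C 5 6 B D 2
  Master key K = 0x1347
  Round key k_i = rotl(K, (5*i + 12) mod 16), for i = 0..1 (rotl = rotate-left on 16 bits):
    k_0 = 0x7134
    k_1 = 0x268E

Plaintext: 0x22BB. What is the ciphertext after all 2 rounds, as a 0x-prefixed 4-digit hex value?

0xC0C6

s_0 = plaintext = 0x22BB
s_1 = Round(s_0, k_0) = 0xBBC0
s_2 = Round(s_1, k_1) = 0xC0C6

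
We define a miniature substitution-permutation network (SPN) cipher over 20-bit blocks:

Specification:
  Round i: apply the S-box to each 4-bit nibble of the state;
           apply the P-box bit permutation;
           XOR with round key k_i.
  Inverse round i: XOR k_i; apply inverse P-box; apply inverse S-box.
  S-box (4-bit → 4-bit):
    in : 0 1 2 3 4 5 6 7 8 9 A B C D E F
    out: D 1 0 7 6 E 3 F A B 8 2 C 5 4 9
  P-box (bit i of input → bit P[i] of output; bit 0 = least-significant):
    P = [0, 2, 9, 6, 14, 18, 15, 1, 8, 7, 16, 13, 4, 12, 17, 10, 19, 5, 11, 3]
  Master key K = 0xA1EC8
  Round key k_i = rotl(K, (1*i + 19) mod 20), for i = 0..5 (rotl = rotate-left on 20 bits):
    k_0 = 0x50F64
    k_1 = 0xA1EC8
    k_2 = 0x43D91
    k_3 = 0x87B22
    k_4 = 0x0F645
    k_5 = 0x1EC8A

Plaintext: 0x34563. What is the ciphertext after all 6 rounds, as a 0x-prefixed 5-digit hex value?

0x181E3

s_0 = plaintext = 0x34563
s_1 = Round(s_0, k_0) = 0xA75C1
s_2 = Round(s_1, k_1) = 0x9AA53
s_3 = Round(s_2, k_2) = 0x89BBE
s_4 = Round(s_3, k_3) = 0xC6D9A
s_5 = Round(s_4, k_4) = 0x5AF1F
s_6 = Round(s_5, k_5) = 0x181E3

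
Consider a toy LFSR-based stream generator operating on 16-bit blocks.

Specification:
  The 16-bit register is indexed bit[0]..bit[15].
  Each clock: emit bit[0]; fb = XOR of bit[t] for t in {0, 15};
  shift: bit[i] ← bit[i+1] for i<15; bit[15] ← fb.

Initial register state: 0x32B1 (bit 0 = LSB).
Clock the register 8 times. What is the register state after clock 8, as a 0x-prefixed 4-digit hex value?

0x6F32

reg_0 = 0x32B1
clock 1: out=1, reg = 0x9958
clock 2: out=0, reg = 0xCCAC
clock 3: out=0, reg = 0xE656
clock 4: out=0, reg = 0xF32B
clock 5: out=1, reg = 0x7995
clock 6: out=1, reg = 0xBCCA
clock 7: out=0, reg = 0xDE65
clock 8: out=1, reg = 0x6F32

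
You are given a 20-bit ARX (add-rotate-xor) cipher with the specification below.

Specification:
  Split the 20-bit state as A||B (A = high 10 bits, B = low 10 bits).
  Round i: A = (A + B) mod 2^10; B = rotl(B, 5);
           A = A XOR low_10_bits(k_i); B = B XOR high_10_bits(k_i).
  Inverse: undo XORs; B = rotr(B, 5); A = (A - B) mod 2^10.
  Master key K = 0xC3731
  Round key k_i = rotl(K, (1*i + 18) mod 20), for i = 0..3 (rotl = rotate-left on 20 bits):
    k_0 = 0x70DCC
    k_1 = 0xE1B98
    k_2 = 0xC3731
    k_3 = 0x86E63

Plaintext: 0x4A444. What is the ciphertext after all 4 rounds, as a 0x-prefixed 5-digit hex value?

0x7100F

s_0 = plaintext = 0x4A444
s_1 = Round(s_0, k_0) = 0x28541
s_2 = Round(s_1, k_1) = 0x9EBAC
s_3 = Round(s_2, k_2) = 0x45E90
s_4 = Round(s_3, k_3) = 0x7100F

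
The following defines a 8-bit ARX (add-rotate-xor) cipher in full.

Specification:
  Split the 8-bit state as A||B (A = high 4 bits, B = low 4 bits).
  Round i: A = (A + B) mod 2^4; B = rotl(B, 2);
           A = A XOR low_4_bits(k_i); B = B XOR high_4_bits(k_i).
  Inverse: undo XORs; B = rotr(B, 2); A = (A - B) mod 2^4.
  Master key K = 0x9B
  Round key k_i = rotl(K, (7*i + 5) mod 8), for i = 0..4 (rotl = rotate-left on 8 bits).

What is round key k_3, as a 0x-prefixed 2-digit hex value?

K = 0x9B
k_0 = rotl(K, (7*0+5) mod 8) = rotl(K, 5) = 0x73
k_1 = rotl(K, (7*1+5) mod 8) = rotl(K, 4) = 0xB9
k_2 = rotl(K, (7*2+5) mod 8) = rotl(K, 3) = 0xDC
k_3 = rotl(K, (7*3+5) mod 8) = rotl(K, 2) = 0x6E

0x6E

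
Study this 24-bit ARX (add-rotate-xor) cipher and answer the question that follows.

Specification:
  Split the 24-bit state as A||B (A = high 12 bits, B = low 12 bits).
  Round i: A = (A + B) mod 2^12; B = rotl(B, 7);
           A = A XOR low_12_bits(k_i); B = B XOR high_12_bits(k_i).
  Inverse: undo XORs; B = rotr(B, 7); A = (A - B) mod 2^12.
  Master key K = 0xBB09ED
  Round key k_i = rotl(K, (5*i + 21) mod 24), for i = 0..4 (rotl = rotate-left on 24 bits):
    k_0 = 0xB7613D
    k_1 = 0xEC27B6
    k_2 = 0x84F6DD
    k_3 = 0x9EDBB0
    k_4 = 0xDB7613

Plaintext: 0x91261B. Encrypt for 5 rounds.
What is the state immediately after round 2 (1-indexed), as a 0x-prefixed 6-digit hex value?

0x360DF4

s_0 = plaintext = 0x91261B
s_1 = Round(s_0, k_0) = 0xE106C6
s_2 = Round(s_1, k_1) = 0x360DF4
s_3 = Round(s_2, k_2) = 0x789220
s_4 = Round(s_3, k_3) = 0x2199FC
s_5 = Round(s_4, k_4) = 0xA063F8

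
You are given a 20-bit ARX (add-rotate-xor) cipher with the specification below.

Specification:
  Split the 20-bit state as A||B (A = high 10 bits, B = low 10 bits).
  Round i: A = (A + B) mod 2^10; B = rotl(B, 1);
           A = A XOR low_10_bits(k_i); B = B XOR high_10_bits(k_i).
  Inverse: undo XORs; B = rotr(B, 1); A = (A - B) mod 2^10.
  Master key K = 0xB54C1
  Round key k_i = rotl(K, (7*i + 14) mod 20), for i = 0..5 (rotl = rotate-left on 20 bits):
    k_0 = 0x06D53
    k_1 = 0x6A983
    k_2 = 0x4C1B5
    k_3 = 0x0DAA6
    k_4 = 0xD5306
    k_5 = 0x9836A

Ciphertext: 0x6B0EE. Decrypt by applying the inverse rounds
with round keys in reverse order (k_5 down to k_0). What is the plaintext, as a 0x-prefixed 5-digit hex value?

s_0 = ciphertext = 0x6B0EE
s_1 = InvRound(s_0, k_5) = 0x5FD47
s_2 = InvRound(s_1, k_4) = 0xDC309
s_3 = InvRound(s_2, k_3) = 0x8DF9F
s_4 = InvRound(s_3, k_2) = 0x0AF57
s_5 = InvRound(s_4, k_1) = 0x8AB7E
s_6 = InvRound(s_5, k_0) = 0xF1FB2

0xF1FB2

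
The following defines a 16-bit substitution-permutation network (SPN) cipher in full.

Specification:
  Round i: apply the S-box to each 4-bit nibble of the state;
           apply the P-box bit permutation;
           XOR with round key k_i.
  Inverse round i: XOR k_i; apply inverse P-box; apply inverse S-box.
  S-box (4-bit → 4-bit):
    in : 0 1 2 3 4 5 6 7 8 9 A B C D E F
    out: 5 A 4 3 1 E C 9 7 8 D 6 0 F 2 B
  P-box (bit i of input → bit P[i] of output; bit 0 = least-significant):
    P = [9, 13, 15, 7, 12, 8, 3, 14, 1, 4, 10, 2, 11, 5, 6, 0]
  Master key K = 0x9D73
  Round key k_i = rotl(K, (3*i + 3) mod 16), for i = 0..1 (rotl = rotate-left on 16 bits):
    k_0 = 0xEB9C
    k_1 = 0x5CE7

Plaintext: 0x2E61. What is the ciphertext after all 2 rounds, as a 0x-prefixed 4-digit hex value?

0x4297

s_0 = plaintext = 0x2E61
s_1 = Round(s_0, k_0) = 0x8B44
s_2 = Round(s_1, k_1) = 0x4297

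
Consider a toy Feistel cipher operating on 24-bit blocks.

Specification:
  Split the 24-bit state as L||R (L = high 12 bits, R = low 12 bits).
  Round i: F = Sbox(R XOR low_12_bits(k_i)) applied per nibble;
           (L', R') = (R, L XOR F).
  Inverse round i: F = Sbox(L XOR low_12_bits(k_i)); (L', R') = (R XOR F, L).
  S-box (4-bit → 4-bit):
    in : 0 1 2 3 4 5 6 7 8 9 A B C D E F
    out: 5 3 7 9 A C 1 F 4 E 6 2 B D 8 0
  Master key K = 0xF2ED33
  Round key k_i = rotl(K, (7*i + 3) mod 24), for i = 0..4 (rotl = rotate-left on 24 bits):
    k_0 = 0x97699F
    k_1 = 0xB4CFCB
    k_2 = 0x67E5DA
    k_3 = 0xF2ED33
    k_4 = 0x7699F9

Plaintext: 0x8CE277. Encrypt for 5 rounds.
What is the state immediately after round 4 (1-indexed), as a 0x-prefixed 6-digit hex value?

s_0 = plaintext = 0x8CE277
s_1 = Round(s_0, k_0) = 0x277A4A
s_2 = Round(s_1, k_1) = 0xA4AE34
s_3 = Round(s_2, k_2) = 0xE348C2
s_4 = Round(s_3, k_3) = 0x8C2237
s_5 = Round(s_4, k_4) = 0x237A7A

0x8C2237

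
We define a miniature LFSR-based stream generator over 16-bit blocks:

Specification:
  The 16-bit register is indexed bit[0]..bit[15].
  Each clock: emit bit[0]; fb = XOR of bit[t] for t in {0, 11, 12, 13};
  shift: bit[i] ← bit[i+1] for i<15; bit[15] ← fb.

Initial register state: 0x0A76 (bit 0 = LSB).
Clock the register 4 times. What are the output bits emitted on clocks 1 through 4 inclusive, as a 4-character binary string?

reg_0 = 0x0A76
clock 1: out=0, reg = 0x853B
clock 2: out=1, reg = 0xC29D
clock 3: out=1, reg = 0xE14E
clock 4: out=0, reg = 0xF0A7

0110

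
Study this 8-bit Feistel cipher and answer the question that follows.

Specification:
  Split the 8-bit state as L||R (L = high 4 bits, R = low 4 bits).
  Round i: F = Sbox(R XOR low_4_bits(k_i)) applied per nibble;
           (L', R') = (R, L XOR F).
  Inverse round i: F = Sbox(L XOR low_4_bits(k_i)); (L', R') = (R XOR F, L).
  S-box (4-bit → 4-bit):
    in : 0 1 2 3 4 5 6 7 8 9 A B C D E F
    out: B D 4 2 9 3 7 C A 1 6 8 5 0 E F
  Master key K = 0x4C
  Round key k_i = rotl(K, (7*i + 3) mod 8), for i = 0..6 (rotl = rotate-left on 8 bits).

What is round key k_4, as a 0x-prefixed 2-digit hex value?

K = 0x4C
k_0 = rotl(K, (7*0+3) mod 8) = rotl(K, 3) = 0x62
k_1 = rotl(K, (7*1+3) mod 8) = rotl(K, 2) = 0x31
k_2 = rotl(K, (7*2+3) mod 8) = rotl(K, 1) = 0x98
k_3 = rotl(K, (7*3+3) mod 8) = rotl(K, 0) = 0x4C
k_4 = rotl(K, (7*4+3) mod 8) = rotl(K, 7) = 0x26

0x26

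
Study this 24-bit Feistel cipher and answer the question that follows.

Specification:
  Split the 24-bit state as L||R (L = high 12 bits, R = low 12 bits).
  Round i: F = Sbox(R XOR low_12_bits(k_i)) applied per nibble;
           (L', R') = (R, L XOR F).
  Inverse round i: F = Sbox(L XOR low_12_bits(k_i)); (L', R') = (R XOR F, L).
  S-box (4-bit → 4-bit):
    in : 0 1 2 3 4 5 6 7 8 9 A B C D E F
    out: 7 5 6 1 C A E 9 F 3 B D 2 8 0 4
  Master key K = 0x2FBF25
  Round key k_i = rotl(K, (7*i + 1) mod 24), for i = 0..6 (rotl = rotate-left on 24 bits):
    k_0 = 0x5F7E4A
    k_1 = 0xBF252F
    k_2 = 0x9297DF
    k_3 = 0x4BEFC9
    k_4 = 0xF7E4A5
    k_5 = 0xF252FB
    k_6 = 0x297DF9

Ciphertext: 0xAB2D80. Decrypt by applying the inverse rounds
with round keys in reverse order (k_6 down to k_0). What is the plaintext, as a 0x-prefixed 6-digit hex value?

0x5E97CE

s_0 = ciphertext = 0xAB2D80
s_1 = InvRound(s_0, k_6) = 0x44DAB2
s_2 = InvRound(s_1, k_5) = 0x46C44D
s_3 = InvRound(s_2, k_4) = 0x36E46C
s_4 = InvRound(s_3, k_3) = 0x6D536E
s_5 = InvRound(s_4, k_2) = 0x6156D5
s_6 = InvRound(s_5, k_1) = 0x7CE615
s_7 = InvRound(s_6, k_0) = 0x5E97CE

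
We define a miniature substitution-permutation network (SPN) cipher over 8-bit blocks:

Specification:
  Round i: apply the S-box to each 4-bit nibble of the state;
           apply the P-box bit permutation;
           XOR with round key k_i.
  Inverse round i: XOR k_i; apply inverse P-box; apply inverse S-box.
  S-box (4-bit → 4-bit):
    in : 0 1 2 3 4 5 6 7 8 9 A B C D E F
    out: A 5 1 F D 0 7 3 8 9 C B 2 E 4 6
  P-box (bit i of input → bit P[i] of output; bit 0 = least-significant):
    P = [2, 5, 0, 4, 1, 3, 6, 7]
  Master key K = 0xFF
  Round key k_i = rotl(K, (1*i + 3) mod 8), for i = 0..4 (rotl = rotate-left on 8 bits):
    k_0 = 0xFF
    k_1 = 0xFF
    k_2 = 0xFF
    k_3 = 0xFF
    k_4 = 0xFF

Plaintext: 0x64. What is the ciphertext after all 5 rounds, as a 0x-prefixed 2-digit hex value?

0x26

s_0 = plaintext = 0x64
s_1 = Round(s_0, k_0) = 0xA0
s_2 = Round(s_1, k_1) = 0x0F
s_3 = Round(s_2, k_2) = 0x56
s_4 = Round(s_3, k_3) = 0xDA
s_5 = Round(s_4, k_4) = 0x26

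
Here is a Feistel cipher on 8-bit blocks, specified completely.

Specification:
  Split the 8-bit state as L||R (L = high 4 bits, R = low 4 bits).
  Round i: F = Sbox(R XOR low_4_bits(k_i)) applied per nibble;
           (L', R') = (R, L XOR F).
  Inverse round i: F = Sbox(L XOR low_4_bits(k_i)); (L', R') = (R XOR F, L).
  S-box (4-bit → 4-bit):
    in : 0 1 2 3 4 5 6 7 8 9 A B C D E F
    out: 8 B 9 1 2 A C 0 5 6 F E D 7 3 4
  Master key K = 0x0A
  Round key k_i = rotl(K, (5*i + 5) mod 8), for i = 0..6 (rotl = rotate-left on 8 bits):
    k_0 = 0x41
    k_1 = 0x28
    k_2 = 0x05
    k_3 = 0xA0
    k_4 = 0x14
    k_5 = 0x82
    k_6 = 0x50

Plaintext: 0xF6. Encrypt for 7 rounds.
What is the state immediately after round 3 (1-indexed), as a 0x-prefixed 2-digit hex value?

0x6E

s_0 = plaintext = 0xF6
s_1 = Round(s_0, k_0) = 0x6F
s_2 = Round(s_1, k_1) = 0xF6
s_3 = Round(s_2, k_2) = 0x6E
s_4 = Round(s_3, k_3) = 0xE5
s_5 = Round(s_4, k_4) = 0x55
s_6 = Round(s_5, k_5) = 0x55
s_7 = Round(s_6, k_6) = 0x5F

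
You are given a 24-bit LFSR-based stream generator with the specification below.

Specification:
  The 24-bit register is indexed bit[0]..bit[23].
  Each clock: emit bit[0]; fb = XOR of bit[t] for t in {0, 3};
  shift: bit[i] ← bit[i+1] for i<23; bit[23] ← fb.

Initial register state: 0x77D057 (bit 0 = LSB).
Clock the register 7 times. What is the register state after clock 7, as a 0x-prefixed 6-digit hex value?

0xBAEFA0

reg_0 = 0x77D057
clock 1: out=1, reg = 0xBBE82B
clock 2: out=1, reg = 0x5DF415
clock 3: out=1, reg = 0xAEFA0A
clock 4: out=0, reg = 0xD77D05
clock 5: out=1, reg = 0xEBBE82
clock 6: out=0, reg = 0x75DF41
clock 7: out=1, reg = 0xBAEFA0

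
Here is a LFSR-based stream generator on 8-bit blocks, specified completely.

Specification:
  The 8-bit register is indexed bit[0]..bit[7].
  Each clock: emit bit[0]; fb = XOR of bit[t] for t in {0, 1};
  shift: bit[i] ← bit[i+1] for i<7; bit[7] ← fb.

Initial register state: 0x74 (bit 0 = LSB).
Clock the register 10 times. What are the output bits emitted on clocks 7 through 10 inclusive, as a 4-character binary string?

reg_0 = 0x74
clock 1: out=0, reg = 0x3A
clock 2: out=0, reg = 0x9D
clock 3: out=1, reg = 0xCE
clock 4: out=0, reg = 0xE7
clock 5: out=1, reg = 0x73
clock 6: out=1, reg = 0x39
clock 7: out=1, reg = 0x9C
clock 8: out=0, reg = 0x4E
clock 9: out=0, reg = 0xA7
clock 10: out=1, reg = 0x53

1001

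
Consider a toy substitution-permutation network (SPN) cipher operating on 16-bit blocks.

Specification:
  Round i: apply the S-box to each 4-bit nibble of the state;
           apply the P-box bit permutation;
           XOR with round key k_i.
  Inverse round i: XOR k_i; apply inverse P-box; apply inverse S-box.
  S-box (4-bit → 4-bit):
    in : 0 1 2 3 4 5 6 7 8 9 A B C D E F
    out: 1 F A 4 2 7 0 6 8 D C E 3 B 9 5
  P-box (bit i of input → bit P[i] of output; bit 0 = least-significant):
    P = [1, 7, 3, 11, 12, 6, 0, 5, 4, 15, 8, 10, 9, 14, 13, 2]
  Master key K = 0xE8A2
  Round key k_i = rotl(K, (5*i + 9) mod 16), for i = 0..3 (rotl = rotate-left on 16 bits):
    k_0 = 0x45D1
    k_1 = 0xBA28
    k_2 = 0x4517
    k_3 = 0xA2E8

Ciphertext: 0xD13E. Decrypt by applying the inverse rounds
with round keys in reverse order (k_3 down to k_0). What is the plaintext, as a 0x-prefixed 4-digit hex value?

0x6A55

s_0 = ciphertext = 0xD13E
s_1 = InvRound(s_0, k_3) = 0x1FCC
s_2 = InvRound(s_1, k_2) = 0xC051
s_3 = InvRound(s_2, k_1) = 0x501A
s_4 = InvRound(s_3, k_0) = 0x6A55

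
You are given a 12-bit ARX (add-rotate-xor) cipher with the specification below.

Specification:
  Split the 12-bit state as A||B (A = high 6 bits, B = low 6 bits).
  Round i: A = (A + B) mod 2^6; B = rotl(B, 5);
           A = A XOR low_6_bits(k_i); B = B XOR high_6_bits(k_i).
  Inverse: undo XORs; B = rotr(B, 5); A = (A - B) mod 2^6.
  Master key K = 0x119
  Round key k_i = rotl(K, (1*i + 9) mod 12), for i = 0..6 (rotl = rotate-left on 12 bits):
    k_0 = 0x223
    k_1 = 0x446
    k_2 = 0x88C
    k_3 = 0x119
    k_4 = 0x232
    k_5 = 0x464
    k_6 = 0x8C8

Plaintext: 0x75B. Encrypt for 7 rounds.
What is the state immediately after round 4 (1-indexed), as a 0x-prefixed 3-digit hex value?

s_0 = plaintext = 0x75B
s_1 = Round(s_0, k_0) = 0x6E5
s_2 = Round(s_1, k_1) = 0x1A3
s_3 = Round(s_2, k_2) = 0x953
s_4 = Round(s_3, k_3) = 0x86D
s_5 = Round(s_4, k_4) = 0xF3E
s_6 = Round(s_5, k_5) = 0x78E
s_7 = Round(s_6, k_6) = 0x924

0x86D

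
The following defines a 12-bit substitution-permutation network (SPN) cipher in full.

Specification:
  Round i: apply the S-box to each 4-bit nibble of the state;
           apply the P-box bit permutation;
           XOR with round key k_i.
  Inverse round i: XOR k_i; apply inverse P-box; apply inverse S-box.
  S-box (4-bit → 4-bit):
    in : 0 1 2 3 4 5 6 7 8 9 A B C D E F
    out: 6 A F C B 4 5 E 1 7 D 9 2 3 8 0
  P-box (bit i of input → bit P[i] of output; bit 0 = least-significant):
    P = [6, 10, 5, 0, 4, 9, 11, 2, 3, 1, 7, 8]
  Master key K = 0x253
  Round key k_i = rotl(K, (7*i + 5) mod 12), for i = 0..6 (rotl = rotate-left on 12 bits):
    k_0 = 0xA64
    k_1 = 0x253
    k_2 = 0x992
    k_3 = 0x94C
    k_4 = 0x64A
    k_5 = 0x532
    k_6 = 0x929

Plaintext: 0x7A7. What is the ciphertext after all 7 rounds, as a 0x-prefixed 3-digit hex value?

s_0 = plaintext = 0x7A7
s_1 = Round(s_0, k_0) = 0x7D3
s_2 = Round(s_1, k_1) = 0x1E0
s_3 = Round(s_2, k_2) = 0xCB4
s_4 = Round(s_3, k_3) = 0xD1B
s_5 = Round(s_4, k_4) = 0x405
s_6 = Round(s_5, k_5) = 0xE18
s_7 = Round(s_6, k_6) = 0xA6D

0xA6D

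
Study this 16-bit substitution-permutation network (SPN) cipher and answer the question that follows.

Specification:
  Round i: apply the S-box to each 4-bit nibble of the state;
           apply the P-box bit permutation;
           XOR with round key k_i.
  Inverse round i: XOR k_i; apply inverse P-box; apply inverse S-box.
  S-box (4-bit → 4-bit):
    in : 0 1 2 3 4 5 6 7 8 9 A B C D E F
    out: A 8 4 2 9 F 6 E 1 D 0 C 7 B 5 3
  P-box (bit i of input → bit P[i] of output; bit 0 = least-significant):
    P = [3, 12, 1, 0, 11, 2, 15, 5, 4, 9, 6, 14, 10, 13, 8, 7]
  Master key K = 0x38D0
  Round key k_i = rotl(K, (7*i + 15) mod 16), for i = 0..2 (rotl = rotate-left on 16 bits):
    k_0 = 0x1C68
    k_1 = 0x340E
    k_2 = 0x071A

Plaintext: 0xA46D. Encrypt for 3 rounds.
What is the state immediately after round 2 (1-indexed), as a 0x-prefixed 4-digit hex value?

0x8371

s_0 = plaintext = 0xA46D
s_1 = Round(s_0, k_0) = 0xCC75
s_2 = Round(s_1, k_1) = 0x8371
s_3 = Round(s_2, k_2) = 0x813F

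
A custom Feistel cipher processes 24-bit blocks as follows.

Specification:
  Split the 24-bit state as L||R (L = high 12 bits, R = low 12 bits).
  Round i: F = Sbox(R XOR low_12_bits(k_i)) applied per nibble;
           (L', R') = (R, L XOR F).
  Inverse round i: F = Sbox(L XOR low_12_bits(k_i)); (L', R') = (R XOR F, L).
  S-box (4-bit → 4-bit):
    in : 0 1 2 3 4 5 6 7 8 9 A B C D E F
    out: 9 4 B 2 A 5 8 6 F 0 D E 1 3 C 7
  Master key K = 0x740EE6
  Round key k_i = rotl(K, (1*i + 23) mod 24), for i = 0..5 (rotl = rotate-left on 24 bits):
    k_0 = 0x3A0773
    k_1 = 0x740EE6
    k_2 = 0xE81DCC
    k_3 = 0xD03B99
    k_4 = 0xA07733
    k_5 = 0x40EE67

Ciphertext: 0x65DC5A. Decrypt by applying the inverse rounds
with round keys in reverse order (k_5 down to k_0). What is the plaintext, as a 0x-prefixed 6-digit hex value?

0x70D6DD

s_0 = ciphertext = 0x65DC5A
s_1 = InvRound(s_0, k_5) = 0x37765D
s_2 = InvRound(s_1, k_4) = 0xCF7377
s_3 = InvRound(s_2, k_3) = 0x5FBCF7
s_4 = InvRound(s_3, k_2) = 0x3D15FB
s_5 = InvRound(s_4, k_1) = 0x6DD3D1
s_6 = InvRound(s_5, k_0) = 0x70D6DD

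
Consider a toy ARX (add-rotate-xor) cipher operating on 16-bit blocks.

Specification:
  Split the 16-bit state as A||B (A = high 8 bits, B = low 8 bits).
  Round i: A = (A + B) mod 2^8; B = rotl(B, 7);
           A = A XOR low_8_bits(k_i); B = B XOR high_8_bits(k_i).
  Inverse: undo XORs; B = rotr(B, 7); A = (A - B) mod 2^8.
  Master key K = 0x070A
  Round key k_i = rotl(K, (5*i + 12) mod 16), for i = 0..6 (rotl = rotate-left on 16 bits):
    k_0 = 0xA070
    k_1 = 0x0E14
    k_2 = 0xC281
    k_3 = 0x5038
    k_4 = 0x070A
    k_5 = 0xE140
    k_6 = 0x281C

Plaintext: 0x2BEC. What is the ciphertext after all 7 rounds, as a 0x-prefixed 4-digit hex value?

s_0 = plaintext = 0x2BEC
s_1 = Round(s_0, k_0) = 0x67D6
s_2 = Round(s_1, k_1) = 0x2965
s_3 = Round(s_2, k_2) = 0x0F70
s_4 = Round(s_3, k_3) = 0x4768
s_5 = Round(s_4, k_4) = 0xA533
s_6 = Round(s_5, k_5) = 0x9878
s_7 = Round(s_6, k_6) = 0x0C14

0x0C14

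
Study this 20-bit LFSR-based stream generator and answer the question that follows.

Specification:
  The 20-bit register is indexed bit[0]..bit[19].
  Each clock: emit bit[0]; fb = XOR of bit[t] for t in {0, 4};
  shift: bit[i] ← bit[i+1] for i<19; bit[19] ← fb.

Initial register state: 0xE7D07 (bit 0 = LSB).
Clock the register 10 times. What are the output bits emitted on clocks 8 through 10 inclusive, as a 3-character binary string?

reg_0 = 0xE7D07
clock 1: out=1, reg = 0xF3E83
clock 2: out=1, reg = 0xF9F41
clock 3: out=1, reg = 0xFCFA0
clock 4: out=0, reg = 0x7E7D0
clock 5: out=0, reg = 0xBF3E8
clock 6: out=0, reg = 0x5F9F4
clock 7: out=0, reg = 0xAFCFA
clock 8: out=0, reg = 0xD7E7D
clock 9: out=1, reg = 0x6BF3E
clock 10: out=0, reg = 0xB5F9F

010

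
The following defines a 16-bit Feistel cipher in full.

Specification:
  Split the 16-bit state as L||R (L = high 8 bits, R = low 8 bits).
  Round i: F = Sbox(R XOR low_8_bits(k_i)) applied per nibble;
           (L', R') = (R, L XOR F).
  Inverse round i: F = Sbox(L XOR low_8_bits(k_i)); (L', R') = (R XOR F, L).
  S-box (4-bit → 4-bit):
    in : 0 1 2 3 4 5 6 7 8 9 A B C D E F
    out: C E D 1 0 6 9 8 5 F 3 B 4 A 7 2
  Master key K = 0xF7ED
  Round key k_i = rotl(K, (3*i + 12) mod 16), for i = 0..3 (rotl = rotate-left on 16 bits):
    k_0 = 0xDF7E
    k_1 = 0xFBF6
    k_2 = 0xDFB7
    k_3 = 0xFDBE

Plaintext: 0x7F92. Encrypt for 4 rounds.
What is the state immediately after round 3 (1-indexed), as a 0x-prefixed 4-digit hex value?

0xB8C9

s_0 = plaintext = 0x7F92
s_1 = Round(s_0, k_0) = 0x920B
s_2 = Round(s_1, k_1) = 0x0BB8
s_3 = Round(s_2, k_2) = 0xB8C9
s_4 = Round(s_3, k_3) = 0xC930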